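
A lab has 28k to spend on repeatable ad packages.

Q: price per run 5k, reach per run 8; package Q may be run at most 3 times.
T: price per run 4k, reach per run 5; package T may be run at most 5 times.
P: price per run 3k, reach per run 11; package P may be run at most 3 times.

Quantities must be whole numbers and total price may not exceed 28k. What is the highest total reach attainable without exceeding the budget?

P has the best ratio (11/3); taking only P gives at most 3×11 = 33 (stopped by the supply cap of 3).
Mixing does better — 3×Q, 1×T, and 3×P: price 28 ≤ 28, reach 3·8 + 1·5 + 3·11 = 62.

62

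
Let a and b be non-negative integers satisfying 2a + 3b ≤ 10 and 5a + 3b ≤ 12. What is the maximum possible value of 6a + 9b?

27

The continuous relaxation peaks at (0, 3.33) with value 30.00; rounding to a feasible lattice point costs some objective.
(a,b)=(0,3): 2·0+3·3=9≤10, 5·0+3·3=9≤12, objective 27.
(a,b)=(1,2): 2·1+3·2=8≤10, 5·1+3·2=11≤12, objective 24.
The best lattice point is (0,3), giving 27.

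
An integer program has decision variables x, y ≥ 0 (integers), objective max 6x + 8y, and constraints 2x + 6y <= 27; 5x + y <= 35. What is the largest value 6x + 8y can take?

52

(x,y)=(6,2): 2·6+6·2=24≤27, 5·6+1·2=32≤35, objective 52.
(x,y)=(5,2): 2·5+6·2=22≤27, 5·5+1·2=27≤35, objective 46.
(x,y)=(6,1): 2·6+6·1=18≤27, 5·6+1·1=31≤35, objective 44.
(x,y)=(5,1): 2·5+6·1=16≤27, 5·5+1·1=26≤35, objective 38.
Maximum is 52 at (x,y)=(6,2).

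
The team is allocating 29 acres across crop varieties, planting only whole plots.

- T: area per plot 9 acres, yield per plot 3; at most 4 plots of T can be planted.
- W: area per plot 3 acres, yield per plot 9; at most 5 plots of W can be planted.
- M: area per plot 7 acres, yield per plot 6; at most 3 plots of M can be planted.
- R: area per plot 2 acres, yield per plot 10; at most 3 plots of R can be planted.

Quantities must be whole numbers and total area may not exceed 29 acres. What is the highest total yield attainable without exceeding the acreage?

This is a bounded integer knapsack.
Take 5×W, 1×M, and 3×R: area 28 ≤ 29, yield 5·9 + 1·6 + 3·10 = 81.
R has the best ratio (10/2) and is taken to its limit of 3; remaining capacity is filled optimally with the others.

81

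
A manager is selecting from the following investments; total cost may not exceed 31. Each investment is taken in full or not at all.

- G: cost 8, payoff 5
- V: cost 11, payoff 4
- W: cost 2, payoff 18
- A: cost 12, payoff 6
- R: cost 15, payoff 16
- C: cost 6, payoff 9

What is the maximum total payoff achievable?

W + A + R: cost 2 + 12 + 15 = 29 ≤ 31, payoff 18 + 6 + 16 = 40.
W + R + C: cost 2 + 15 + 6 = 23 ≤ 31, payoff 18 + 16 + 9 = 43.
G + W + R + C: cost 8 + 2 + 15 + 6 = 31 ≤ 31, payoff 5 + 18 + 16 + 9 = 48.
Best is G, W, R, and C with total payoff 48.

48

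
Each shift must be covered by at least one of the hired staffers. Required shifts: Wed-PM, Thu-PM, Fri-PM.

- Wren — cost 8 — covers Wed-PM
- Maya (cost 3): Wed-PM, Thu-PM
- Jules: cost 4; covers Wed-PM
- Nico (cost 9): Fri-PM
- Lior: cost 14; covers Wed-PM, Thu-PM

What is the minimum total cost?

12

Choose Maya and Nico: together they cover Wed-PM, Thu-PM, Fri-PM — every shift.
Total cost: 3 + 9 = 12.
No cover costs less than 12.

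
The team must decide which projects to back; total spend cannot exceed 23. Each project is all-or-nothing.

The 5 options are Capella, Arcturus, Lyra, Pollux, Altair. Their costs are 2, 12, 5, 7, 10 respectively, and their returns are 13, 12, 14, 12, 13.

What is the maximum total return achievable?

40

Capella + Arcturus + Lyra: cost 2 + 12 + 5 = 19 ≤ 23, return 13 + 12 + 14 = 39.
Capella + Lyra + Pollux: cost 2 + 5 + 7 = 14 ≤ 23, return 13 + 14 + 12 = 39.
Capella + Lyra + Altair: cost 2 + 5 + 10 = 17 ≤ 23, return 13 + 14 + 13 = 40.
Best is Capella, Lyra, and Altair with total return 40.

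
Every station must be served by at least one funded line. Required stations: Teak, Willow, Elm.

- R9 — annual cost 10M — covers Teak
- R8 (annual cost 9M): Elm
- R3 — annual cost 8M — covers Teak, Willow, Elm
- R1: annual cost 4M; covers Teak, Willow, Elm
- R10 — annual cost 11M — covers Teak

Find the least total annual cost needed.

4

R1 alone covers Teak, Willow, Elm — every station.
Total annual cost: 4.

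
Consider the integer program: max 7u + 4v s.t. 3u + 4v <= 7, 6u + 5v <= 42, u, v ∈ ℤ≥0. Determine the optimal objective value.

Relaxing integrality, the LP optimum is 16.33 at (u,v) = (2.33, 0), which is not an integer point.
(u,v)=(2,0) is feasible, giving 14.
(u,v)=(1,1) is feasible, giving 11.
(u,v)=(1,0) is feasible, giving 7.
No feasible integer point exceeds 14.

14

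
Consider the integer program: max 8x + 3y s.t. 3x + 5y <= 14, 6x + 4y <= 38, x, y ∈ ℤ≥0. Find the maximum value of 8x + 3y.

32

Relaxing integrality, the LP optimum is 37.33 at (x,y) = (4.67, 0), which is not an integer point.
(x,y)=(4,0): 3·4+5·0=12≤14, 6·4+4·0=24≤38, objective 32.
(x,y)=(3,1): 3·3+5·1=14≤14, 6·3+4·1=22≤38, objective 27.
(x,y)=(3,0): 3·3+5·0=9≤14, 6·3+4·0=18≤38, objective 24.
Maximum is 32 at (x,y)=(4,0).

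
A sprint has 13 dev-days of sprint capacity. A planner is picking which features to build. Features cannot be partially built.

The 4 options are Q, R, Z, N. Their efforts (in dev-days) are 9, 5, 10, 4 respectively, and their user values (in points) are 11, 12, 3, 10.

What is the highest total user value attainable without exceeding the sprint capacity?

22

This is a 0-1 knapsack instance.
Allowing fractional choices, the relaxed optimum would be about 26.9, but features are indivisible.
Q + N: effort 9 + 4 = 13 ≤ 13, user value 11 + 10 = 21.
R: effort 5 ≤ 13, user value 12.
R + N: effort 5 + 4 = 9 ≤ 13, user value 12 + 10 = 22.
Best is R and N with total user value 22.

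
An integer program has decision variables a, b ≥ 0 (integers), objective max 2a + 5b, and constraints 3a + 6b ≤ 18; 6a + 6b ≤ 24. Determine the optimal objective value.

(a,b)=(0,3) is feasible, giving 15.
(a,b)=(1,2) is feasible, giving 12.
(a,b)=(0,2) is feasible, giving 10.
No feasible integer point exceeds 15.

15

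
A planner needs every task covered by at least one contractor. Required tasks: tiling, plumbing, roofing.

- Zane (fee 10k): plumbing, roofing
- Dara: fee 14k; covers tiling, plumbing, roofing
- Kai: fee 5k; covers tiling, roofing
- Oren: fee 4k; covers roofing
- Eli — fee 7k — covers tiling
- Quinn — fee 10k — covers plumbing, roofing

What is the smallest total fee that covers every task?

The greedy cost-per-new-task heuristic would pick Kai and Zane for 15, but a cheaper cover exists.
Dara alone covers tiling, plumbing, roofing — every task.
Total fee: 14.
No cover costs less than 14.

14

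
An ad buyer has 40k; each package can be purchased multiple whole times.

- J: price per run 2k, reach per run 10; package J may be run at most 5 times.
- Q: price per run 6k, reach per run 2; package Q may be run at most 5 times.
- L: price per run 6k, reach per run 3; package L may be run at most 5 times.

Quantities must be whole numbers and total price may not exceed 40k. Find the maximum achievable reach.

65

This is a bounded integer knapsack.
J has the best ratio (10/2); taking only J gives at most 5×10 = 50 (stopped by the supply cap of 5).
Mixing does better — 5×J and 5×L: price 40 ≤ 40, reach 5·10 + 5·3 = 65.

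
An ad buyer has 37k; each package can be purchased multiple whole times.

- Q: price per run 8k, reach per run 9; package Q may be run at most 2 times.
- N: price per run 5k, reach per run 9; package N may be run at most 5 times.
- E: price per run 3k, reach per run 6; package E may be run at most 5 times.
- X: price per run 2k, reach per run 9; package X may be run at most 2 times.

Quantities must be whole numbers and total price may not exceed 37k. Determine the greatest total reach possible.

Take 4×N, 4×E, and 2×X: price 36 ≤ 37, reach 4·9 + 4·6 + 2·9 = 78.
X has the best ratio (9/2) and is taken to its limit of 2; remaining capacity is filled optimally with the others.

78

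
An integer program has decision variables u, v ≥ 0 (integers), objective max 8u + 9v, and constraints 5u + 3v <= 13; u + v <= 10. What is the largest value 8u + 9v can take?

(u,v)=(0,4): 5·0+3·4=12≤13, 1·0+1·4=4≤10, objective 36.
(u,v)=(0,3): 5·0+3·3=9≤13, 1·0+1·3=3≤10, objective 27.
Maximum is 36 at (u,v)=(0,4).

36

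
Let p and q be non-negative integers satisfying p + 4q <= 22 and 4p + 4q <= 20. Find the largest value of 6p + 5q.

30

(p,q)=(5,0): 1·5+4·0=5≤22, 4·5+4·0=20≤20, objective 30.
(p,q)=(4,1): 1·4+4·1=8≤22, 4·4+4·1=20≤20, objective 29.
(p,q)=(4,0): 1·4+4·0=4≤22, 4·4+4·0=16≤20, objective 24.
Maximum is 30 at (p,q)=(5,0).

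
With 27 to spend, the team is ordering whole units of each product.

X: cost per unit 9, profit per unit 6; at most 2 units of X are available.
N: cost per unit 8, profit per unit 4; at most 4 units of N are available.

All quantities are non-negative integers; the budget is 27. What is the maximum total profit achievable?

X has the best ratio (6/9); taking only X gives at most 2×6 = 12 (stopped by the supply cap of 2).
Mixing does better — 2×X and 1×N: cost 26 ≤ 27, profit 2·6 + 1·4 = 16.

16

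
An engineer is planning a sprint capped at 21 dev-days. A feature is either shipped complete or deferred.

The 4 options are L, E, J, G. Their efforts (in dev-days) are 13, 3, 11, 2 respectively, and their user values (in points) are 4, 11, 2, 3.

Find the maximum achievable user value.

This is an integer program with binary decision variables.
Allowing fractional choices, the relaxed optimum would be about 18.5, but features are indivisible.
L + E + G: effort 13 + 3 + 2 = 18 ≤ 21, user value 4 + 11 + 3 = 18.
E + J + G: effort 3 + 11 + 2 = 16 ≤ 21, user value 11 + 2 + 3 = 16.
Best is L, E, and G with total user value 18.

18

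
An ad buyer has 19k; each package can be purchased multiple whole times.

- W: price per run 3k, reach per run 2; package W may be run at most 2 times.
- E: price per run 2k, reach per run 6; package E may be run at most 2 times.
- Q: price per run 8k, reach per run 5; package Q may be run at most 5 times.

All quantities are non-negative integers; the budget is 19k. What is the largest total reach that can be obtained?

21

Take 2×W, 2×E, and 1×Q: price 18 ≤ 19, reach 2·2 + 2·6 + 1·5 = 21.
E has the best ratio (6/2) and is taken to its limit of 2; remaining capacity is filled optimally with the others.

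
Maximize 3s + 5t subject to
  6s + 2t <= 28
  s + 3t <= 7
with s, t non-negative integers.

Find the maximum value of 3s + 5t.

17

(s,t)=(4,1): 6·4+2·1=26≤28, 1·4+3·1=7≤7, objective 17.
(s,t)=(3,1): 6·3+2·1=20≤28, 1·3+3·1=6≤7, objective 14.
(s,t)=(4,0): 6·4+2·0=24≤28, 1·4+3·0=4≤7, objective 12.
No feasible integer point exceeds 17.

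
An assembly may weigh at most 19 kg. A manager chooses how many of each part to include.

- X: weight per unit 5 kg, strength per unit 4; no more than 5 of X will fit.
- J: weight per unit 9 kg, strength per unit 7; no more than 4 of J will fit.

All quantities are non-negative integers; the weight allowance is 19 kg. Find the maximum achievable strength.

This is a bounded integer knapsack.
2×X and 1×J: weight 19 ≤ 19, strength 2·4 + 1·7 = 15.
2×J: weight 18 ≤ 19, strength 2·7 = 14.
Best is 15.

15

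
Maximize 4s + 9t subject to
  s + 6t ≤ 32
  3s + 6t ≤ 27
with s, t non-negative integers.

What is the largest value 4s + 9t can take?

(s,t)=(1,4): 1·1+6·4=25≤32, 3·1+6·4=27≤27, objective 40.
(s,t)=(0,4): 1·0+6·4=24≤32, 3·0+6·4=24≤27, objective 36.
(s,t)=(2,3): 1·2+6·3=20≤32, 3·2+6·3=24≤27, objective 35.
No feasible integer point exceeds 40.

40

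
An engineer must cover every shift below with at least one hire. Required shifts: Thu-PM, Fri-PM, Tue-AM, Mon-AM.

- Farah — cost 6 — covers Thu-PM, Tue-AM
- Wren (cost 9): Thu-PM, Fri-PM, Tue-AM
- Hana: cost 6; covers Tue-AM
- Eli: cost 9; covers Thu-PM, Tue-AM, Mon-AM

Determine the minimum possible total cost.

18

The greedy cost-per-new-shift heuristic would pick Farah, Wren, and Eli for 24, but a cheaper cover exists.
Choose Wren and Eli: together they cover Thu-PM, Fri-PM, Tue-AM, Mon-AM — every shift.
Total cost: 9 + 9 = 18.
No cover costs less than 18.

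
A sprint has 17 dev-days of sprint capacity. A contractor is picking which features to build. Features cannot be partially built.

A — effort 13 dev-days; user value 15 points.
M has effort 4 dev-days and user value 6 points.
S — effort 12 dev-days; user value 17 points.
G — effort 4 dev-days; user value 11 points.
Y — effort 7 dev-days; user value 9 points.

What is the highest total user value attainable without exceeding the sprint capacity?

28

M + G + Y: effort 4 + 4 + 7 = 15 ≤ 17, user value 6 + 11 + 9 = 26.
S + G: effort 12 + 4 = 16 ≤ 17, user value 17 + 11 = 28.
Best is S and G with total user value 28.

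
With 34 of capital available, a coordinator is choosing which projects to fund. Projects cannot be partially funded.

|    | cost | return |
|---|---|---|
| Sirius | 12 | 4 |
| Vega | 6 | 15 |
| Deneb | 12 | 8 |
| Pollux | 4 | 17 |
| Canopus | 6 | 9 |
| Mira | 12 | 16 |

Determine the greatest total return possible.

57

Allowing fractional choices, the relaxed optimum would be about 61.0, but projects are indivisible.
Vega + Pollux + Canopus + Mira: cost 6 + 4 + 6 + 12 = 28 ≤ 34, return 15 + 17 + 9 + 16 = 57.
Vega + Deneb + Pollux + Mira: cost 6 + 12 + 4 + 12 = 34 ≤ 34, return 15 + 8 + 17 + 16 = 56.
Sirius + Vega + Pollux + Mira: cost 12 + 6 + 4 + 12 = 34 ≤ 34, return 4 + 15 + 17 + 16 = 52.
Best is Vega, Pollux, Canopus, and Mira with total return 57.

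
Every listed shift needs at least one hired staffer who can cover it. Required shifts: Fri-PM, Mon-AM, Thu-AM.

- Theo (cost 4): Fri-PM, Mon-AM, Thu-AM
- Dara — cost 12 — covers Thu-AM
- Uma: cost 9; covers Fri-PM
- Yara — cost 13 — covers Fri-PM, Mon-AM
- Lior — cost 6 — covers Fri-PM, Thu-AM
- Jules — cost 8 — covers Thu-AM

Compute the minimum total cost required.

Theo alone covers Fri-PM, Mon-AM, Thu-AM — every shift.
Total cost: 4.
No cover costs less than 4.

4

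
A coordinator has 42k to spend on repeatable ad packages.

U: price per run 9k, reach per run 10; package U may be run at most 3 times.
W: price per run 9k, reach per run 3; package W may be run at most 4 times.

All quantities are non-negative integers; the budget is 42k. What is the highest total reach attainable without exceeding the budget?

33

This is a bounded integer knapsack.
3×U and 1×W: price 36 ≤ 42, reach 3·10 + 1·3 = 33.
3×U: price 27 ≤ 42, reach 3·10 = 30.
Best is 33.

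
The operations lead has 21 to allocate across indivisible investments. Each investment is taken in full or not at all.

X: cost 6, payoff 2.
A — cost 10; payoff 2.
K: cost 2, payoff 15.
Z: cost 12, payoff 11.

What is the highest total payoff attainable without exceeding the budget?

28

This is an integer program with binary decision variables.
Allowing fractional choices, the relaxed optimum would be about 28.2, but investments are indivisible.
K + Z: cost 2 + 12 = 14 ≤ 21, payoff 15 + 11 = 26.
X + K + Z: cost 6 + 2 + 12 = 20 ≤ 21, payoff 2 + 15 + 11 = 28.
X + A + K: cost 6 + 10 + 2 = 18 ≤ 21, payoff 2 + 2 + 15 = 19.
Best is X, K, and Z with total payoff 28.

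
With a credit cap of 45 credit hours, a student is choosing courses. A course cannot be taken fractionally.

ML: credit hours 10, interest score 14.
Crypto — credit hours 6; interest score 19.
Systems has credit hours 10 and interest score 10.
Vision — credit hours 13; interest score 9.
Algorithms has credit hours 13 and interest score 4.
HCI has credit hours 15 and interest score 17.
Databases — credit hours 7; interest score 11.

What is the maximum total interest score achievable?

Allowing fractional choices, the relaxed optimum would be about 68.0, but courses are indivisible.
ML + Crypto + HCI + Databases: credit hours 10 + 6 + 15 + 7 = 38 ≤ 45, interest score 14 + 19 + 17 + 11 = 61.
ML + Crypto + Systems + HCI: credit hours 10 + 6 + 10 + 15 = 41 ≤ 45, interest score 14 + 19 + 10 + 17 = 60.
Best is ML, Crypto, HCI, and Databases with total interest score 61.

61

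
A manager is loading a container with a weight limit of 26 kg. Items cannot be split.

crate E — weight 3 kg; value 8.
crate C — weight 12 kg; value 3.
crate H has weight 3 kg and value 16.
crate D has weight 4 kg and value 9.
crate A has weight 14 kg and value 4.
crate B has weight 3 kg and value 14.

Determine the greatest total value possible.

Allowing fractional choices, the relaxed optimum would be about 50.7, but items are indivisible.
crate E + crate C + crate H + crate D + crate B: weight 3 + 12 + 3 + 4 + 3 = 25 ≤ 26, value 8 + 3 + 16 + 9 + 14 = 50.
crate E + crate H + crate D + crate B: weight 3 + 3 + 4 + 3 = 13 ≤ 26, value 8 + 16 + 9 + 14 = 47.
Best is crate E, crate C, crate H, crate D, and crate B with total value 50.

50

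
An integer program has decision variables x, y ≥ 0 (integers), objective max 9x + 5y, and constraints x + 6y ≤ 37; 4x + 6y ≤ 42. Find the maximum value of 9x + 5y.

90

(x,y)=(10,0) is feasible, giving 90.
(x,y)=(9,1) is feasible, giving 86.
(x,y)=(9,0) is feasible, giving 81.
The best lattice point is (10,0), giving 90.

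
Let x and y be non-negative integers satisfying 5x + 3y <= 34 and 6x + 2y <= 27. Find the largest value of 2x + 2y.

(x,y)=(0,11): 5·0+3·11=33≤34, 6·0+2·11=22≤27, objective 22.
(x,y)=(0,10): 5·0+3·10=30≤34, 6·0+2·10=20≤27, objective 20.
Maximum is 22 at (x,y)=(0,11).

22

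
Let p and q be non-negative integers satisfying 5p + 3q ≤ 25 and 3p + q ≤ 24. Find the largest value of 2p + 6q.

48

The continuous relaxation peaks at (0, 8.33) with value 50.00; rounding to a feasible lattice point costs some objective.
(p,q)=(0,8): 5·0+3·8=24≤25, 3·0+1·8=8≤24, objective 48.
(p,q)=(0,7): 5·0+3·7=21≤25, 3·0+1·7=7≤24, objective 42.
No feasible integer point exceeds 48.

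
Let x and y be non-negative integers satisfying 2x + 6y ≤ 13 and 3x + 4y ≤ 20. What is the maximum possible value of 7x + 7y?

The continuous relaxation peaks at (6.5, 0) with value 45.50; rounding to a feasible lattice point costs some objective.
(x,y)=(6,0): 2·6+6·0=12≤13, 3·6+4·0=18≤20, objective 42.
(x,y)=(5,0): 2·5+6·0=10≤13, 3·5+4·0=15≤20, objective 35.
The best lattice point is (6,0), giving 42.

42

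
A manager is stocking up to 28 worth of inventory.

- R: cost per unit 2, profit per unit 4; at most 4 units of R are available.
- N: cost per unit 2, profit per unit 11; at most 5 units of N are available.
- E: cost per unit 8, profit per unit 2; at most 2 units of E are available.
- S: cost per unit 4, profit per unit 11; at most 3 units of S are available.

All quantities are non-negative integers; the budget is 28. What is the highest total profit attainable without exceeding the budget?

3×R, 5×N, and 3×S: cost 28 ≤ 28, profit 3·4 + 5·11 + 3·11 = 100.
2×R, 5×N, and 3×S: cost 26 ≤ 28, profit 2·4 + 5·11 + 3·11 = 96.
Best is 100.

100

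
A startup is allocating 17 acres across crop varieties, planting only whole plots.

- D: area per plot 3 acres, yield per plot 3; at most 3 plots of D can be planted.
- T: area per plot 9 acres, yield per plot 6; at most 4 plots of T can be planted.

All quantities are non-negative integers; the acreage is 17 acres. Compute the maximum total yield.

This is a bounded integer knapsack.
2×D and 1×T: area 15 ≤ 17, yield 2·3 + 1·6 = 12.
1×D and 1×T: area 12 ≤ 17, yield 1·3 + 1·6 = 9.
Best is 12.

12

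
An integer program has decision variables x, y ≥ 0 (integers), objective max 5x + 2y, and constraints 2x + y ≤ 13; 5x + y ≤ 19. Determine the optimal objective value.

(x,y)=(2,9): 2·2+1·9=13≤13, 5·2+1·9=19≤19, objective 28.
(x,y)=(2,8): 2·2+1·8=12≤13, 5·2+1·8=18≤19, objective 26.
(x,y)=(1,10): 2·1+1·10=12≤13, 5·1+1·10=15≤19, objective 25.
Maximum is 28 at (x,y)=(2,9).

28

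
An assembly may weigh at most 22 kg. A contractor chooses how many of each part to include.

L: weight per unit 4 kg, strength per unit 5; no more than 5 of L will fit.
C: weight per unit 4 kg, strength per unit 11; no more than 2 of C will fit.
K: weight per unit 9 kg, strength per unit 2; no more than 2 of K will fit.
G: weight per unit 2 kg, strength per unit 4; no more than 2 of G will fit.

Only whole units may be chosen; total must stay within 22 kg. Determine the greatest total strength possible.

41

3×L, 2×C, and 1×G: weight 22 ≤ 22, strength 3·5 + 2·11 + 1·4 = 41.
2×L, 2×C, and 2×G: weight 20 ≤ 22, strength 2·5 + 2·11 + 2·4 = 40.
Best is 41.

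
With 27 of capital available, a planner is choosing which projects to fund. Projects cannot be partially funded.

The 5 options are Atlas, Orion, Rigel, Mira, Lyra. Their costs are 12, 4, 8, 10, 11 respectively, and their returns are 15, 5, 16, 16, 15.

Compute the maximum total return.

Atlas + Orion + Rigel: cost 12 + 4 + 8 = 24 ≤ 27, return 15 + 5 + 16 = 36.
Orion + Rigel + Lyra: cost 4 + 8 + 11 = 23 ≤ 27, return 5 + 16 + 15 = 36.
Orion + Rigel + Mira: cost 4 + 8 + 10 = 22 ≤ 27, return 5 + 16 + 16 = 37.
Best is Orion, Rigel, and Mira with total return 37.

37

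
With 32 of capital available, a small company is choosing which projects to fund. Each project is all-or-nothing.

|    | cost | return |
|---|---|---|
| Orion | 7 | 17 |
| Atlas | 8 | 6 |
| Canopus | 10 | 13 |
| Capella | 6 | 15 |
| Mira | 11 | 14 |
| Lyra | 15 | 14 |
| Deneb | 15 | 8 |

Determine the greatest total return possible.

Allowing fractional choices, the relaxed optimum would be about 56.5, but projects are indivisible.
Orion + Atlas + Capella + Mira: cost 7 + 8 + 6 + 11 = 32 ≤ 32, return 17 + 6 + 15 + 14 = 52.
Orion + Atlas + Canopus + Capella: cost 7 + 8 + 10 + 6 = 31 ≤ 32, return 17 + 6 + 13 + 15 = 51.
Best is Orion, Atlas, Capella, and Mira with total return 52.

52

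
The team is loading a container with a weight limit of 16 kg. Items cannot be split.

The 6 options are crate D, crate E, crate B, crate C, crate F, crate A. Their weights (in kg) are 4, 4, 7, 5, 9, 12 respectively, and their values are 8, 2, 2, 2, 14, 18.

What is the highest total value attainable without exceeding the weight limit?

26

Allowing fractional choices, the relaxed optimum would be about 26.5, but items are indivisible.
crate D + crate F: weight 4 + 9 = 13 ≤ 16, value 8 + 14 = 22.
crate D + crate A: weight 4 + 12 = 16 ≤ 16, value 8 + 18 = 26.
crate E + crate A: weight 4 + 12 = 16 ≤ 16, value 2 + 18 = 20.
Best is crate D and crate A with total value 26.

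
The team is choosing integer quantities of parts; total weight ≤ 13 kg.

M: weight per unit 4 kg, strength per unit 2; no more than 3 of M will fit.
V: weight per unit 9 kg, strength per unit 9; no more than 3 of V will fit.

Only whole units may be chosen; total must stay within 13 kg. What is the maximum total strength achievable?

V has the best ratio (9/9); taking only V gives at most 1×9 = 9 (stopped by the weight limit).
Mixing does better — 1×M and 1×V: weight 13 ≤ 13, strength 1·2 + 1·9 = 11.

11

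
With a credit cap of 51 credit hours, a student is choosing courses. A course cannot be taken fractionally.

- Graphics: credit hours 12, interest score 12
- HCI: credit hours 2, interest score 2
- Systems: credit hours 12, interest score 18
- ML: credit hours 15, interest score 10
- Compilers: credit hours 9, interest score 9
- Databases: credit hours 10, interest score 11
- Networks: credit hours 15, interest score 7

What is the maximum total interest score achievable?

53

Allowing fractional choices, the relaxed optimum would be about 56.0, but courses are indivisible.
Graphics + HCI + Systems + ML + Databases: credit hours 12 + 2 + 12 + 15 + 10 = 51 ≤ 51, interest score 12 + 2 + 18 + 10 + 11 = 53.
Graphics + HCI + Systems + Compilers + Databases: credit hours 12 + 2 + 12 + 9 + 10 = 45 ≤ 51, interest score 12 + 2 + 18 + 9 + 11 = 52.
Best is Graphics, HCI, Systems, ML, and Databases with total interest score 53.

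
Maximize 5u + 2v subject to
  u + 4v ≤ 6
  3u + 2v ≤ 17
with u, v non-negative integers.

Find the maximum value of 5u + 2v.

(u,v)=(5,0): 1·5+4·0=5≤6, 3·5+2·0=15≤17, objective 25.
(u,v)=(4,0): 1·4+4·0=4≤6, 3·4+2·0=12≤17, objective 20.
Maximum is 25 at (u,v)=(5,0).

25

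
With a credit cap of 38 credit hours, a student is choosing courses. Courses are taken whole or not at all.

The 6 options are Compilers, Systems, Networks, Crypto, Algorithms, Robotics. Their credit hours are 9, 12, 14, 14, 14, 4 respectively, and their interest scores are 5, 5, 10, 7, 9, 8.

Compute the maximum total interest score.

Allowing fractional choices, the relaxed optimum would be about 30.3, but courses are indivisible.
Networks + Crypto + Robotics: credit hours 14 + 14 + 4 = 32 ≤ 38, interest score 10 + 7 + 8 = 25.
Networks + Algorithms + Robotics: credit hours 14 + 14 + 4 = 32 ≤ 38, interest score 10 + 9 + 8 = 27.
Crypto + Algorithms + Robotics: credit hours 14 + 14 + 4 = 32 ≤ 38, interest score 7 + 9 + 8 = 24.
Best is Networks, Algorithms, and Robotics with total interest score 27.

27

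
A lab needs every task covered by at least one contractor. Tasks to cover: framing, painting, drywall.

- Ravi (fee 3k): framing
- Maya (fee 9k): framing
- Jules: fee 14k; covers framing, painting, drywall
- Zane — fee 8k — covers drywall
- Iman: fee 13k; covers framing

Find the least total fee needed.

The greedy cost-per-new-task heuristic would pick Ravi and Jules for 17, but a cheaper cover exists.
Jules alone covers framing, painting, drywall — every task.
Total fee: 14.
No cover costs less than 14.

14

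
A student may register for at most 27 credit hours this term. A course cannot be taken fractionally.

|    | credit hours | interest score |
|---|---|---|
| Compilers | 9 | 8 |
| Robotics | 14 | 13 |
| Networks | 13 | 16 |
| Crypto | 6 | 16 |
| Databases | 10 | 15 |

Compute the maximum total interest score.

Crypto + Databases: credit hours 6 + 10 = 16 ≤ 27, interest score 16 + 15 = 31.
Compilers + Crypto + Databases: credit hours 9 + 6 + 10 = 25 ≤ 27, interest score 8 + 16 + 15 = 39.
Networks + Crypto: credit hours 13 + 6 = 19 ≤ 27, interest score 16 + 16 = 32.
Best is Compilers, Crypto, and Databases with total interest score 39.

39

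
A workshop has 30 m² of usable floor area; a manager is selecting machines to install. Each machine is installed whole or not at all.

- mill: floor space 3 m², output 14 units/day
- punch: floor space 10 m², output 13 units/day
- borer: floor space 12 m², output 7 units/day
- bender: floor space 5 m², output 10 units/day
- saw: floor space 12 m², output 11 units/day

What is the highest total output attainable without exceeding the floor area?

mill + punch + borer + bender: floor space 3 + 10 + 12 + 5 = 30 ≤ 30, output 14 + 13 + 7 + 10 = 44.
mill + punch + bender + saw: floor space 3 + 10 + 5 + 12 = 30 ≤ 30, output 14 + 13 + 10 + 11 = 48.
Best is mill, punch, bender, and saw with total output 48.

48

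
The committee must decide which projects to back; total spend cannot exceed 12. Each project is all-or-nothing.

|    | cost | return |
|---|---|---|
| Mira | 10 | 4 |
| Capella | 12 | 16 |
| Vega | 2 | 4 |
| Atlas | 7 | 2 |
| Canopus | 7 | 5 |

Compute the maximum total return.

Allowing fractional choices, the relaxed optimum would be about 17.3, but projects are indivisible.
Capella: cost 12 ≤ 12, return 16.
Vega + Canopus: cost 2 + 7 = 9 ≤ 12, return 4 + 5 = 9.
Mira + Vega: cost 10 + 2 = 12 ≤ 12, return 4 + 4 = 8.
Best is Capella with total return 16.

16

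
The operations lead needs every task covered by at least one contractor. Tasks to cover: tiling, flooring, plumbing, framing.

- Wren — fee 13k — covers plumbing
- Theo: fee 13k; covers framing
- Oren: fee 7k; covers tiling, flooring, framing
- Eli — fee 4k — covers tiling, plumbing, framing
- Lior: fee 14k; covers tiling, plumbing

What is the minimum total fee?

Choose Oren and Eli: together they cover tiling, flooring, plumbing, framing — every task.
Total fee: 7 + 4 = 11.

11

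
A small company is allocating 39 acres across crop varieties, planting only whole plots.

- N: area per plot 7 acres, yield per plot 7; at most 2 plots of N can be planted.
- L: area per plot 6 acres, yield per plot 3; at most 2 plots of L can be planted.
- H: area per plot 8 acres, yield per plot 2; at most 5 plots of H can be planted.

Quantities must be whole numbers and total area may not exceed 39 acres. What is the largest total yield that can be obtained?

22

Take 2×N, 2×L, and 1×H: area 34 ≤ 39, yield 2·7 + 2·3 + 1·2 = 22.
N has the best ratio (7/7) and is taken to its limit of 2; remaining capacity is filled optimally with the others.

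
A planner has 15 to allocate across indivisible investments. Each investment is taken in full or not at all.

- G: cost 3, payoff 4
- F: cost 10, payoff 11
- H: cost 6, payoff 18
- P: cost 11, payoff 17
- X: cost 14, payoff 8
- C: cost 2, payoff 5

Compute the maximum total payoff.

27

Take G, H, and C: cost 3 + 6 + 2 = 11 ≤ 15, payoff 4 + 18 + 5 = 27.
No other feasible combination does better.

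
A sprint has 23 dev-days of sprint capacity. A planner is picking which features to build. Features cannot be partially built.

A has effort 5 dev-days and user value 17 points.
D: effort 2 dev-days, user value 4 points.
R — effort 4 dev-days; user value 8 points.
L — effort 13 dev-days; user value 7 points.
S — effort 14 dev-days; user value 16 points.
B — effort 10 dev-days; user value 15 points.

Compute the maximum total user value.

Take A, D, R, and B: effort 5 + 2 + 4 + 10 = 21 ≤ 23, user value 17 + 4 + 8 + 15 = 44.
No other feasible combination does better.

44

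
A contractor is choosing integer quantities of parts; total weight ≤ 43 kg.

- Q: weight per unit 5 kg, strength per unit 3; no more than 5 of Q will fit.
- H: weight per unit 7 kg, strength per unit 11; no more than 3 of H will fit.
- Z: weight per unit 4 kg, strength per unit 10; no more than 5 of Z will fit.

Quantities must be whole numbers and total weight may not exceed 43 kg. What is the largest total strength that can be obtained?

Take 3×H and 5×Z: weight 41 ≤ 43, strength 3·11 + 5·10 = 83.
Z has the best ratio (10/4) and is taken to its limit of 5; remaining capacity is filled optimally with the others.

83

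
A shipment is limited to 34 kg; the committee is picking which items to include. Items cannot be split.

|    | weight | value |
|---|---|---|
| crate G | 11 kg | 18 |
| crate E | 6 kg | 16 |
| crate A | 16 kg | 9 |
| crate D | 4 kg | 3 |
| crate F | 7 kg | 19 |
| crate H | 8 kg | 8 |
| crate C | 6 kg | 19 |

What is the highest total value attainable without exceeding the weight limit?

This is an integer program with binary decision variables.
Allowing fractional choices, the relaxed optimum would be about 76.0, but items are indivisible.
crate G + crate E + crate F + crate C: weight 11 + 6 + 7 + 6 = 30 ≤ 34, value 18 + 16 + 19 + 19 = 72.
crate E + crate D + crate F + crate H + crate C: weight 6 + 4 + 7 + 8 + 6 = 31 ≤ 34, value 16 + 3 + 19 + 8 + 19 = 65.
crate G + crate E + crate D + crate F + crate C: weight 11 + 6 + 4 + 7 + 6 = 34 ≤ 34, value 18 + 16 + 3 + 19 + 19 = 75.
Best is crate G, crate E, crate D, crate F, and crate C with total value 75.

75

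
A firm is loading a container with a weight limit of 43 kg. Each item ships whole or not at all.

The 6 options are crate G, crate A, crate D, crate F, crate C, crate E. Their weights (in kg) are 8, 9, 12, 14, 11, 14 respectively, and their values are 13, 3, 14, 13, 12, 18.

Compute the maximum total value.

48

Take crate G, crate A, crate D, and crate E: weight 8 + 9 + 12 + 14 = 43 ≤ 43, value 13 + 3 + 14 + 18 = 48.
No other feasible combination does better.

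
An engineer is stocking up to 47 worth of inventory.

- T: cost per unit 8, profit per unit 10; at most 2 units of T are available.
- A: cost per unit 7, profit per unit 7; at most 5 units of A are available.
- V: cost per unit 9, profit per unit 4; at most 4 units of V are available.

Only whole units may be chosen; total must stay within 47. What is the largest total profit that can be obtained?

48

This is a bounded integer knapsack.
T has the best ratio (10/8); taking only T gives at most 2×10 = 20 (stopped by the supply cap of 2).
Mixing does better — 2×T and 4×A: cost 44 ≤ 47, profit 2·10 + 4·7 = 48.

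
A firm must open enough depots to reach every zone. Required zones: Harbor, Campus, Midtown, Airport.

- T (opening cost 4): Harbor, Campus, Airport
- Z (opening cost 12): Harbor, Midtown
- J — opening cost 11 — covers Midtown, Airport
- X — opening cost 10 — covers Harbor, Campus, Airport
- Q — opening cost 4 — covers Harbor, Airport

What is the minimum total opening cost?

15

Choose T and J: together they cover Harbor, Campus, Midtown, Airport — every zone.
Total opening cost: 4 + 11 = 15.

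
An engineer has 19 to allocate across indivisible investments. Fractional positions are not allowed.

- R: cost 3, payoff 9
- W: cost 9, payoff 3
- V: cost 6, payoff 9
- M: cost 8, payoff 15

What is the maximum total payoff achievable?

33

Allowing fractional choices, the relaxed optimum would be about 33.7, but investments are indivisible.
R + V + M: cost 3 + 6 + 8 = 17 ≤ 19, payoff 9 + 9 + 15 = 33.
R + M: cost 3 + 8 = 11 ≤ 19, payoff 9 + 15 = 24.
Best is R, V, and M with total payoff 33.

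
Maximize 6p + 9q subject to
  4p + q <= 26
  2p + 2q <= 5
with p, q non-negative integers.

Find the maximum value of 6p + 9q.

The continuous relaxation peaks at (0, 2.5) with value 22.50; rounding to a feasible lattice point costs some objective.
(p,q)=(0,2): 4·0+1·2=2≤26, 2·0+2·2=4≤5, objective 18.
(p,q)=(1,1): 4·1+1·1=5≤26, 2·1+2·1=4≤5, objective 15.
(p,q)=(0,1): 4·0+1·1=1≤26, 2·0+2·1=2≤5, objective 9.
Maximum is 18 at (p,q)=(0,2).

18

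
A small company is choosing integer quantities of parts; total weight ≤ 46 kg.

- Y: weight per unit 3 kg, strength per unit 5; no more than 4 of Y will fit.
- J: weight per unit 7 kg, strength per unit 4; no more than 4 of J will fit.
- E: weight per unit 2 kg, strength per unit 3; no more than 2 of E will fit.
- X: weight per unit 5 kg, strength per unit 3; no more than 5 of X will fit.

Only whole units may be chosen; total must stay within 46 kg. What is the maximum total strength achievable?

43

4×Y, 1×J, 1×E, and 5×X: weight 46 ≤ 46, strength 4·5 + 1·4 + 1·3 + 5·3 = 42.
4×Y, 2×J, 2×E, and 3×X: weight 45 ≤ 46, strength 4·5 + 2·4 + 2·3 + 3·3 = 43.
Best is 43.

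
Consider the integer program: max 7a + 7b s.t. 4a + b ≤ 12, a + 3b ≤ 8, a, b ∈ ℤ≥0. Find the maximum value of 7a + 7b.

28

Relaxing integrality, the LP optimum is 30.55 at (a,b) = (2.55, 1.82), which is not an integer point.
(a,b)=(2,2) is feasible, giving 28.
(a,b)=(1,2) is feasible, giving 21.
(a,b)=(2,1) is feasible, giving 21.
No feasible integer point exceeds 28.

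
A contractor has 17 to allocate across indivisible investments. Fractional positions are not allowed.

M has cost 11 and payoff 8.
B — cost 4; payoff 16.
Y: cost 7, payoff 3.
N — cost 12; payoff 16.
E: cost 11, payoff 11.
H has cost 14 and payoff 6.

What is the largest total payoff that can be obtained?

Allowing fractional choices, the relaxed optimum would be about 33.0, but investments are indivisible.
B + N: cost 4 + 12 = 16 ≤ 17, payoff 16 + 16 = 32.
M + B: cost 11 + 4 = 15 ≤ 17, payoff 8 + 16 = 24.
B + E: cost 4 + 11 = 15 ≤ 17, payoff 16 + 11 = 27.
Best is B and N with total payoff 32.

32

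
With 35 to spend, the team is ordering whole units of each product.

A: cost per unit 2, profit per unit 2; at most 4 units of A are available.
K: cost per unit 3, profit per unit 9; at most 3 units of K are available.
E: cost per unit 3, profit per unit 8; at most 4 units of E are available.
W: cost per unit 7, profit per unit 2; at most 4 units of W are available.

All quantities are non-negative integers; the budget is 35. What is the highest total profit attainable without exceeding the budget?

Take 3×A, 3×K, 4×E, and 1×W: cost 34 ≤ 35, profit 3·2 + 3·9 + 4·8 + 1·2 = 67.
K has the best ratio (9/3) and is taken to its limit of 3; remaining capacity is filled optimally with the others.

67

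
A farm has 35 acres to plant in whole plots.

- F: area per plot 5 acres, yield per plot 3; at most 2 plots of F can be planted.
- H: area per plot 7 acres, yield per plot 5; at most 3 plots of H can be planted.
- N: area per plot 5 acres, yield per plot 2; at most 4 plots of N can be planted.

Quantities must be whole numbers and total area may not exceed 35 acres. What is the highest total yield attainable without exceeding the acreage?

21

1×F, 3×H, and 1×N: area 31 ≤ 35, yield 1·3 + 3·5 + 1·2 = 20.
2×F and 3×H: area 31 ≤ 35, yield 2·3 + 3·5 = 21.
Best is 21.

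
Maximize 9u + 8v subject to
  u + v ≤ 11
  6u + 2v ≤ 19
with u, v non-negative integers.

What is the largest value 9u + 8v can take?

(u,v)=(0,9) is feasible, giving 72.
(u,v)=(0,8) is feasible, giving 64.
Maximum is 72 at (u,v)=(0,9).

72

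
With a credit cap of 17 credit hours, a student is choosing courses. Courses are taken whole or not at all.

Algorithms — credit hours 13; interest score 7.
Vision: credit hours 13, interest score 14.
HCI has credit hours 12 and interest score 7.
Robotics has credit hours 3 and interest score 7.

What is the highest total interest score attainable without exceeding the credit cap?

21

Allowing fractional choices, the relaxed optimum would be about 21.6, but courses are indivisible.
HCI + Robotics: credit hours 12 + 3 = 15 ≤ 17, interest score 7 + 7 = 14.
Vision: credit hours 13 ≤ 17, interest score 14.
Vision + Robotics: credit hours 13 + 3 = 16 ≤ 17, interest score 14 + 7 = 21.
Best is Vision and Robotics with total interest score 21.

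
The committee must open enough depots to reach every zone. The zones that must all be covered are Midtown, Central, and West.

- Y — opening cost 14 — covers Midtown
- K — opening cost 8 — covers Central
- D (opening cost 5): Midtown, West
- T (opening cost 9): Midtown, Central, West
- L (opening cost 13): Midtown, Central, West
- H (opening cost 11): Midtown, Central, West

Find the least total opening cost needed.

9

The greedy cost-per-new-zone heuristic would pick D and K for 13, but a cheaper cover exists.
T alone covers Midtown, Central, West — every zone.
Total opening cost: 9.
No cover costs less than 9.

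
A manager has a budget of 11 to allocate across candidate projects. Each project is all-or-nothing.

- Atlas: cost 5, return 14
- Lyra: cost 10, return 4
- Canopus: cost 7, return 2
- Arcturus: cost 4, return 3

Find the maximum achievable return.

17

Allowing fractional choices, the relaxed optimum would be about 17.8, but projects are indivisible.
Atlas + Arcturus: cost 5 + 4 = 9 ≤ 11, return 14 + 3 = 17.
Atlas: cost 5 ≤ 11, return 14.
Best is Atlas and Arcturus with total return 17.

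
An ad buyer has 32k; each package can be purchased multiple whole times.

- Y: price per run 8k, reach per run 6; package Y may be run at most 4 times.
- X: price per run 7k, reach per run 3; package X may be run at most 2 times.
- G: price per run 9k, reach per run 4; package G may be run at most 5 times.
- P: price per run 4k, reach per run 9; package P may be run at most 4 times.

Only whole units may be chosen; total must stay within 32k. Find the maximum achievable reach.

This is a bounded integer knapsack.
2×Y and 4×P: price 32 ≤ 32, reach 2·6 + 4·9 = 48.
1×Y, 1×X, and 4×P: price 31 ≤ 32, reach 1·6 + 1·3 + 4·9 = 45.
Best is 48.

48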